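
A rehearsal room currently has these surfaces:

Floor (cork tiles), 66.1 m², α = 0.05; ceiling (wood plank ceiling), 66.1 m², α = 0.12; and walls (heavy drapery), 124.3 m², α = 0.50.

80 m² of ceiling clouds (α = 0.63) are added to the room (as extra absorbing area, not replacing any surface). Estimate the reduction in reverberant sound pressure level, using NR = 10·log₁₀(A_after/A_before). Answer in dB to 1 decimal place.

2.3 dB

A_before = Σ Sᵢαᵢ = 66.1*0.05 + 66.1*0.12 + 124.3*0.50 = 73.387 sabins.
Added absorption = 80 × 0.63 = 50.400 sabins.
New total A_after = 123.787 sabins.
Reduction = 10 log₁₀(A_after/A_before) = 10 log₁₀(1.6868) = 2.3 dB.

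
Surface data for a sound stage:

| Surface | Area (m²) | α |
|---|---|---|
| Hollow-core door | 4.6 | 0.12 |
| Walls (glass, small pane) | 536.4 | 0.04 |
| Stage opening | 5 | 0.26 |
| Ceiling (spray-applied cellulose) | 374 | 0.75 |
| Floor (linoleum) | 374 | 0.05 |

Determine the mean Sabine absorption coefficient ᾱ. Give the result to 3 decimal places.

0.249

S = Σ Sᵢ = 4.6 + 536.4 + 5 + 374 + 374 = 1294.0 m².
A = 4.6×0.12 + 536.4×0.04 + 5×0.26 + 374×0.75 + 374×0.05 = 322.508 sabins.
ᾱ = A/S = 0.249.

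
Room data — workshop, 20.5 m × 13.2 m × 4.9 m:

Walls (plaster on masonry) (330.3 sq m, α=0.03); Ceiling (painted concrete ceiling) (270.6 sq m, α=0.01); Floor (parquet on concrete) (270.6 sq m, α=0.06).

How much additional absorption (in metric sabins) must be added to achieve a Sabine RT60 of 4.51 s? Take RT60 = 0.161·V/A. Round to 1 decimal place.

18.5 sabins

Total absorption A₁ = 330.3·0.03 + 270.6·0.01 + 270.6·0.06
  = 9.909 + 2.706 + 16.236 = 28.851 sq m sabins.
V = 1325.94 m³. Required absorption A₂ = 0.161 × 1325.94 / 4.51 = 47.334 sabins.
Shortfall: 47.334 − 28.851 = 18.5 sabins.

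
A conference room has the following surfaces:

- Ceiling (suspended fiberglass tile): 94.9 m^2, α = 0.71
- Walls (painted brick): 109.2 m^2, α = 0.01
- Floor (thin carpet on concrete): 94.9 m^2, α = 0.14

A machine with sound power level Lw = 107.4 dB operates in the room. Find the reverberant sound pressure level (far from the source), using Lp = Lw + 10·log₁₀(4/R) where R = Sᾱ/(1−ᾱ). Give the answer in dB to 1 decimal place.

A = 81.757 sabins; S = 299.0 m^2.
ᾱ = 0.2734, so room constant R = A/(1−ᾱ) = 112.520 m^2.
Lp = Lw + 10 log₁₀(4/R) = 107.4 -14.49 = 92.9 dB.

92.9 dB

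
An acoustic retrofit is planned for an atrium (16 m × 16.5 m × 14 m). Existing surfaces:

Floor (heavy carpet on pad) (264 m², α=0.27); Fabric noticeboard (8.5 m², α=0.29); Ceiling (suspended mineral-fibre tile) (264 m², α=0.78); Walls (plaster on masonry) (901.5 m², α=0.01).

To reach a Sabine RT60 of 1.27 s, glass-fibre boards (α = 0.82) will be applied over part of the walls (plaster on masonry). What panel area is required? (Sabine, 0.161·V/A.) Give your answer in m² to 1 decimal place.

222.1

Equivalent absorption area: A₁ = 264*0.27 + 8.5*0.29 + 264*0.78 + 901.5*0.01 = 288.680 m².
V = 3696 m³. Target absorption A₂ = 0.161 × 3696 / 1.27 = 468.548 sabins.
ΔA needed = 468.548 − 288.680 = 179.868 sabins.
Each m² of panel replacing the walls (plaster on masonry) adds (0.82 − 0.01) = 0.81 sabins.
Area = ΔA/Δα = 179.868/0.81 = 222.1 m².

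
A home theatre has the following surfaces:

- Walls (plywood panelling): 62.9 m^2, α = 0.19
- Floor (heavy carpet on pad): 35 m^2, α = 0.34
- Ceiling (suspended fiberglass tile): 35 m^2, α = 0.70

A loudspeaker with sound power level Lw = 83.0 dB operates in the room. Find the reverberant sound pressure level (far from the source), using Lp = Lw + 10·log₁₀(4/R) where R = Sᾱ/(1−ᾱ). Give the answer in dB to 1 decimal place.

A = 48.351 sabins; S = 132.9 m^2.
ᾱ = 48.351/132.9 = 0.3638; R = Sᾱ/(1−ᾱ) = 48.351/(1−0.3638) = 76.000 m^2.
Lp = Lw + 10 log₁₀(4/R) = 83.0 -12.79 = 70.2 dB.

70.2 dB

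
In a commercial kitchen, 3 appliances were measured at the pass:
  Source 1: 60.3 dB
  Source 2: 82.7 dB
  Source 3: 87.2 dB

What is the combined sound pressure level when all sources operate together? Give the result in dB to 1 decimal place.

Σ 10^(Lᵢ/10) = 7.121e+08.
Back to dB: 10·log₁₀ Σ = 88.5 dB.

88.5 dB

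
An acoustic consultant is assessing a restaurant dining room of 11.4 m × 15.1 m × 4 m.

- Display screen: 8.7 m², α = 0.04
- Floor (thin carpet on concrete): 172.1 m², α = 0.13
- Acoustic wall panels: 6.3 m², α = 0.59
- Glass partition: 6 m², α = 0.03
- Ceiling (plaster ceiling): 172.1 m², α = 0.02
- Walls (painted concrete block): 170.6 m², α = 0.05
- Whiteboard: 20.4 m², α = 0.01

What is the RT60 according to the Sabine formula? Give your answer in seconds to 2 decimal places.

Equivalent absorption area: A = 8.7*0.04 + 172.1*0.13 + 6.3*0.59 + 6*0.03 + 172.1*0.02 + 170.6*0.05 + 20.4*0.01 = 38.794 m².
Volume V = 11.4 × 15.1 × 4 = 688.56 m³.
RT60 = 0.161 · V / A = 0.161 × 688.56 / 38.794 = 2.86 s.

2.86 s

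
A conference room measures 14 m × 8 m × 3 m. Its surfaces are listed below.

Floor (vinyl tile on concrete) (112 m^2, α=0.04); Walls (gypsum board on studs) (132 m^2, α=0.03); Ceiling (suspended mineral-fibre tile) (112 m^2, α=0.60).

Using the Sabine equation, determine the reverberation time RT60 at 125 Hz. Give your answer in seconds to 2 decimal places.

Equivalent absorption area: A = 112*0.04 + 132*0.03 + 112*0.60 = 75.640 m^2.
V = 14·8·3 = 336 m³.
Sabine: RT60 = 0.161 × 336 / 75.640 = 0.72 s.

0.72 sec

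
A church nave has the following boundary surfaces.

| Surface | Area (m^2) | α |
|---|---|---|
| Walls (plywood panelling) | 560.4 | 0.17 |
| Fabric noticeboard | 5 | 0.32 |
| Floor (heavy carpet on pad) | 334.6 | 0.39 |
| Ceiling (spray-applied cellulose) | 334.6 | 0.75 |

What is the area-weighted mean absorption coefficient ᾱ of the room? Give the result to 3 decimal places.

0.387

Total surface area S = 1234.6 m^2.
Σ(Sᵢαᵢ) = 560.4·0.17 + 5·0.32 + 334.6·0.39 + 334.6·0.75 = 478.312.
ᾱ = 478.312 / 1234.6 = 0.387.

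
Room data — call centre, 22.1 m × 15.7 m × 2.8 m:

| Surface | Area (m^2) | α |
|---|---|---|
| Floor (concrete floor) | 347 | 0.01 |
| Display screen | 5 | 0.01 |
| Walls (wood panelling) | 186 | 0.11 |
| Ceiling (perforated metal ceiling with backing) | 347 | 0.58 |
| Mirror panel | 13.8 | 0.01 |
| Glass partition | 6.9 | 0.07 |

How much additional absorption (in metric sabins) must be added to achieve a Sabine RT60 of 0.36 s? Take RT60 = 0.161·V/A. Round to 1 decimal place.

Total absorption A₁ = 347×0.01 + 5×0.01 + 186×0.11 + 347×0.58 + 13.8×0.01 + 6.9×0.07
  = 3.470 + 0.050 + 20.460 + 201.260 + 0.138 + 0.483 = 225.861 m^2 sabins.
Target A₂ = 0.161·971.516/0.36 = 434.484 sabins (V = 971.516 m³).
Additional absorption ΔA = 434.484 − 225.861 = 208.6 sabins.

208.6 sabins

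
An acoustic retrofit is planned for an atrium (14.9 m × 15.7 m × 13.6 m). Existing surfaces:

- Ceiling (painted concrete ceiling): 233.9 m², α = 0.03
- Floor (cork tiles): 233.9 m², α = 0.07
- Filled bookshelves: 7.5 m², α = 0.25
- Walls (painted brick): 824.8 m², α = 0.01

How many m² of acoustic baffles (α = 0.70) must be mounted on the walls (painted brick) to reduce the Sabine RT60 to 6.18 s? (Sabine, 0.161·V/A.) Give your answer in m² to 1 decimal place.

Summing Sᵢαᵢ: 7.017 + 16.373 + 1.875 + 8.248 → A₁ = 33.513 sabins.
V = 3181.448 m³. Target absorption A₂ = 0.161 × 3181.448 / 6.18 = 82.882 sabins.
Absorption to add: 82.882 − 33.513 = 49.369 sabins.
Net gain per m²: Δα = 0.70 − 0.01 = 0.69.
Area = ΔA/Δα = 49.369/0.69 = 71.5 m².

71.5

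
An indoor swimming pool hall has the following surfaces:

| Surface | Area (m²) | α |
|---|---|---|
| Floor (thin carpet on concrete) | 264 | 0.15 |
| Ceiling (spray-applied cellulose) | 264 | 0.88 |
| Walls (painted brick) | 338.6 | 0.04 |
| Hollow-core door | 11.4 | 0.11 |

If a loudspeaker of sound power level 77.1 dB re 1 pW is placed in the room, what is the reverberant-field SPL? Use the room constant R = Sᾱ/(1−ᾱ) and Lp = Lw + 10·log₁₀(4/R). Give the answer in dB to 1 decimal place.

Σ(Sᵢαᵢ) = 264·0.15 + 264·0.88 + 338.6·0.04 + 11.4·0.11 = 286.718; total area S = 878.0 m².
ᾱ = 0.3266, so room constant R = A/(1−ᾱ) = 425.777 m².
Lp = Lw + 10 log₁₀(4/R) = 77.1 -20.27 = 56.8 dB.

56.8 dB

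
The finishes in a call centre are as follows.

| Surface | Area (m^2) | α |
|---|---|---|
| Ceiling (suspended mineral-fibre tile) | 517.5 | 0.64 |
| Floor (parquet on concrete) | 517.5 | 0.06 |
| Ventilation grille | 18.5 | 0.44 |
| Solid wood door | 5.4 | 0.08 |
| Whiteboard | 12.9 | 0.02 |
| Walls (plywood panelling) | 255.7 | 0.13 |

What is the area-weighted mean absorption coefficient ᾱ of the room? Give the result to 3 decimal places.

0.305

S = Σ Sᵢ = 517.5 + 517.5 + 18.5 + 5.4 + 12.9 + 255.7 = 1327.5 m^2.
A = 517.5·0.64 + 517.5·0.06 + 18.5·0.44 + 5.4·0.08 + 12.9·0.02 + 255.7·0.13 = 404.321 sabins.
ᾱ = A/S = 0.305.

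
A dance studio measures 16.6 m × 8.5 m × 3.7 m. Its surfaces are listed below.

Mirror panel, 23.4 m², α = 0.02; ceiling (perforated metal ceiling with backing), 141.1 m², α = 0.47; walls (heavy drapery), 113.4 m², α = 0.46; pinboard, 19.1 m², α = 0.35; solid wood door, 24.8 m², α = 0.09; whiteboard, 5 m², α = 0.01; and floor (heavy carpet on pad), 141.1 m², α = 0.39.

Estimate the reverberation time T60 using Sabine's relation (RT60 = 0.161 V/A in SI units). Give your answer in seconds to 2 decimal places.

A = Σ Sᵢαᵢ = 23.4*0.02 + 141.1*0.47 + 113.4*0.46 + 19.1*0.35 + 24.8*0.09 + 5*0.01 + 141.1*0.39 = 182.945 sabins.
Room volume: 522.07 m³.
T = 0.161 V/A = 0.161·522.07/182.945 = 0.46 s.

0.46 s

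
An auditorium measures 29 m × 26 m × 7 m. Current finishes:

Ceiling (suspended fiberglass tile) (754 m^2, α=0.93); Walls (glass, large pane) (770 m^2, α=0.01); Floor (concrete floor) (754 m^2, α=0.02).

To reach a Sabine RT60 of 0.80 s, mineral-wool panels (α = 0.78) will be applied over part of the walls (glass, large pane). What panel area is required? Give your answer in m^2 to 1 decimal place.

439.2

Equivalent absorption area: A₁ = 754·0.93 + 770·0.01 + 754·0.02 = 724.000 m^2.
Required A₂ = 0.161·5278/0.80 = 1062.197 sabins.
ΔA needed = 1062.197 − 724.000 = 338.197 sabins.
Net gain per m^2: Δα = 0.78 − 0.01 = 0.77.
Panel area = 338.197 / 0.77 = 439.2 m^2.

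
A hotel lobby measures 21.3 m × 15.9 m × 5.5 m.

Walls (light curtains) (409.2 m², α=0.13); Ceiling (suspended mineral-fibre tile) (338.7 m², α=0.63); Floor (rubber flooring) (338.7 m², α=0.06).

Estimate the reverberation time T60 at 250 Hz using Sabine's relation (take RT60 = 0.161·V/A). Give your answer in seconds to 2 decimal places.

Total absorption A = 409.2*0.13 + 338.7*0.63 + 338.7*0.06
  = 53.196 + 213.381 + 20.322 = 286.899 m² sabins.
Room volume: 1862.685 m³.
T = 0.161 V/A = 0.161·1862.685/286.899 = 1.05 s.

1.05 sec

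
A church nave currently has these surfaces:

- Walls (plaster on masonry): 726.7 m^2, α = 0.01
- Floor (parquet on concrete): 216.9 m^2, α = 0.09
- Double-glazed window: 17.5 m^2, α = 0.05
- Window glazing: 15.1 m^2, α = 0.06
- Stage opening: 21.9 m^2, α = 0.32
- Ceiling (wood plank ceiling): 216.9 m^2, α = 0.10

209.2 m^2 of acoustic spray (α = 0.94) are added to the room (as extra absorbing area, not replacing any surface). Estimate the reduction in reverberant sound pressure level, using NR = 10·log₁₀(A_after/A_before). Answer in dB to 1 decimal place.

Total absorption A_before = 726.7·0.01 + 216.9·0.09 + 17.5·0.05 + 15.1·0.06 + 21.9·0.32 + 216.9·0.10
  = 7.267 + 19.521 + 0.875 + 0.906 + 7.008 + 21.690 = 57.267 m^2 sabins.
Added absorption = 209.2 × 0.94 = 196.648 sabins.
New total A_after = 253.915 sabins.
Reduction = 10 log₁₀(A_after/A_before) = 10 log₁₀(4.4339) = 6.5 dB.

6.5 dB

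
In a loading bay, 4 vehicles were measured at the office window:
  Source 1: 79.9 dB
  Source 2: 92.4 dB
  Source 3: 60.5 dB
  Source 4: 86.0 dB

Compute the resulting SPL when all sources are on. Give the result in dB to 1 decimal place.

Σ 10^(Lᵢ/10) = 2.235e+09.
L_total = 10·log₁₀(2.235e+09) = 93.5 dB.

93.5 dB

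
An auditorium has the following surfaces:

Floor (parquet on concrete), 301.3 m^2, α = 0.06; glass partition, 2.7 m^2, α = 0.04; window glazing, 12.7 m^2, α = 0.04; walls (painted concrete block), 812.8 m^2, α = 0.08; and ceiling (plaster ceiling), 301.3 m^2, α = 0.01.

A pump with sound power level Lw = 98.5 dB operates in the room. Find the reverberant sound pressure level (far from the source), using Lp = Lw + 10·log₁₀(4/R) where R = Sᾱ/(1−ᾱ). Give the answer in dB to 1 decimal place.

84.9 dB

A = 86.731 sabins; S = 1430.8 m^2.
ᾱ = 0.0606, so room constant R = A/(1−ᾱ) = 92.326 m^2.
Lp = 98.5 + 10·log₁₀(4/92.326) = 98.5 + (-13.63) = 84.9 dB.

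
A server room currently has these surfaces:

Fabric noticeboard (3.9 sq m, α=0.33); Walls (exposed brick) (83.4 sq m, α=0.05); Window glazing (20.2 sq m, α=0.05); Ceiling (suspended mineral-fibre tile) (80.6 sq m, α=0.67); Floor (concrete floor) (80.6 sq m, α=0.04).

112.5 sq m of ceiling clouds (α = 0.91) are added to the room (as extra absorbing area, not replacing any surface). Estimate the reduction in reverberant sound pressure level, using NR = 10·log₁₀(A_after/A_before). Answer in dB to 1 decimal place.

4.2 dB

Equivalent absorption area: A_before = 3.9·0.33 + 83.4·0.05 + 20.2·0.05 + 80.6·0.67 + 80.6·0.04 = 63.693 sq m.
Treatment contributes 112.5·0.91 = 102.375 sabins.
New total A_after = 166.068 sabins.
Reduction = 10 log₁₀(A_after/A_before) = 10 log₁₀(2.6073) = 4.2 dB.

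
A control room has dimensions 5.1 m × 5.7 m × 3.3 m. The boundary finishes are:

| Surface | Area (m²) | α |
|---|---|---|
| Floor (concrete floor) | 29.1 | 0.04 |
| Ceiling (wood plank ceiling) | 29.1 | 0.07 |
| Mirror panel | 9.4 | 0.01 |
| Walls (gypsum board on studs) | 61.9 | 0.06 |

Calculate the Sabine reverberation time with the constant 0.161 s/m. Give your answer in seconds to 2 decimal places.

Total absorption A = 29.1·0.04 + 29.1·0.07 + 9.4·0.01 + 61.9·0.06
  = 1.164 + 2.037 + 0.094 + 3.714 = 7.009 m² sabins.
Room volume: 95.931 m³.
T = 0.161 V/A = 0.161·95.931/7.009 = 2.20 s.

2.20 s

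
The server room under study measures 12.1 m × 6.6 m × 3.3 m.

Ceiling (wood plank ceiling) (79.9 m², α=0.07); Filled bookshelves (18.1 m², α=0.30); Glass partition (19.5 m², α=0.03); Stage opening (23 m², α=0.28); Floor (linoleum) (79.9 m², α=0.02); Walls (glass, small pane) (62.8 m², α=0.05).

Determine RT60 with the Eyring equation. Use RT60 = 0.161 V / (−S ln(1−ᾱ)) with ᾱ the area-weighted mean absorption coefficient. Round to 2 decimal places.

S = Σ Sᵢ = 283.2 m².
Absorption A = 79.9·0.07 + 18.1·0.30 + 19.5·0.03 + 23·0.28 + 79.9·0.02 + 62.8·0.05 = 22.786 sabins.
Mean coefficient ᾱ = A/S = 0.0805.
Eyring denominator: −S ln(1−ᾱ) = 23.768.
V = 12.1 × 6.6 × 3.3 = 263.538 m³.
T = 0.161·V/[−S·ln(1−ᾱ)] = 0.161·263.538/23.768 = 1.79 s.

1.79 seconds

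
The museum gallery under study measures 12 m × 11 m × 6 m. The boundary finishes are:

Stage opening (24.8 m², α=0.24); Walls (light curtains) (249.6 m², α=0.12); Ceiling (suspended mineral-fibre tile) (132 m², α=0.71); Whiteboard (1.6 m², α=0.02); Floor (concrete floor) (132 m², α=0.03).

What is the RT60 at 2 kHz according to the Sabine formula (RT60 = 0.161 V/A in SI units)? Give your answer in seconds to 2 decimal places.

A = Σ Sᵢαᵢ = 24.8·0.24 + 249.6·0.12 + 132·0.71 + 1.6·0.02 + 132·0.03 = 133.616 sabins.
Volume V = 12 × 11 × 6 = 792 m³.
Sabine: RT60 = 0.161 × 792 / 133.616 = 0.95 s.

0.95 sec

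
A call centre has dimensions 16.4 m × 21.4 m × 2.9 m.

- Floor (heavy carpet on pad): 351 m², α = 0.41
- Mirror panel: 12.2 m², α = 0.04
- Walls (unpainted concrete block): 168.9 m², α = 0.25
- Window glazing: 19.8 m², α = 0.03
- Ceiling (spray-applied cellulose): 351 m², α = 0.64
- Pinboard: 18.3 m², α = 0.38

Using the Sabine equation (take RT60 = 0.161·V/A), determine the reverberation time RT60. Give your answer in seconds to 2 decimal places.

Equivalent absorption area: A = 351·0.41 + 12.2·0.04 + 168.9·0.25 + 19.8·0.03 + 351·0.64 + 18.3·0.38 = 418.811 m².
Volume V = 16.4 × 21.4 × 2.9 = 1017.784 m³.
RT60 = 0.161 · V / A = 0.161 × 1017.784 / 418.811 = 0.39 s.

0.39 s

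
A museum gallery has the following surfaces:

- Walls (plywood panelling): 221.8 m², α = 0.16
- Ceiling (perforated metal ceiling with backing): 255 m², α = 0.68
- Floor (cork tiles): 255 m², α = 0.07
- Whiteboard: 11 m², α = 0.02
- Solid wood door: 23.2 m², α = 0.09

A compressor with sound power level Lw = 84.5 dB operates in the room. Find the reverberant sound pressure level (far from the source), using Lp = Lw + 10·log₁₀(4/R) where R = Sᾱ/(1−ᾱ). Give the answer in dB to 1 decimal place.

Σ(Sᵢαᵢ) = 221.8×0.16 + 255×0.68 + 255×0.07 + 11×0.02 + 23.2×0.09 = 229.046; total area S = 766.0 m².
ᾱ = 229.046/766.0 = 0.2990; R = Sᾱ/(1−ᾱ) = 229.046/(1−0.2990) = 326.742 m².
Lp = 84.5 + 10·log₁₀(4/326.742) = 84.5 + (-19.12) = 65.4 dB.

65.4 dB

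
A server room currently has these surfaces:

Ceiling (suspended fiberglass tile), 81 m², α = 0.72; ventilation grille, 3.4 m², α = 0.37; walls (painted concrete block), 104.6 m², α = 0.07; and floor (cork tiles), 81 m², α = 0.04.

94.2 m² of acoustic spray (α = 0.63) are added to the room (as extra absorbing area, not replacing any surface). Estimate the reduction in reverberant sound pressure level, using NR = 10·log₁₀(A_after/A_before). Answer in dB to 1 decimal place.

2.7 dB

A_before = Σ Sᵢαᵢ = 81·0.72 + 3.4·0.37 + 104.6·0.07 + 81·0.04 = 70.140 sabins.
Treatment contributes 94.2·0.63 = 59.346 sabins.
New total A_after = 129.486 sabins.
Reduction = 10 log₁₀(A_after/A_before) = 10 log₁₀(1.8461) = 2.7 dB.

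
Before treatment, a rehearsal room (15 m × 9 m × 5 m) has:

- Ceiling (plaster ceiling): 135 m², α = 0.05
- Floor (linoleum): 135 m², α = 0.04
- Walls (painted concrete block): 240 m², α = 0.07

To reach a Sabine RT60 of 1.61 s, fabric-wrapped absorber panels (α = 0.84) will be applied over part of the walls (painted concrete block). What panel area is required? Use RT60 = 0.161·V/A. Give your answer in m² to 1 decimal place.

Summing Sᵢαᵢ: 6.750 + 5.400 + 16.800 → A₁ = 28.950 sabins.
V = 675 m³. Target absorption A₂ = 0.161 × 675 / 1.61 = 67.500 sabins.
Absorption to add: 67.500 − 28.950 = 38.550 sabins.
Net gain per m²: Δα = 0.84 − 0.07 = 0.77.
Area = ΔA/Δα = 38.550/0.77 = 50.1 m².

50.1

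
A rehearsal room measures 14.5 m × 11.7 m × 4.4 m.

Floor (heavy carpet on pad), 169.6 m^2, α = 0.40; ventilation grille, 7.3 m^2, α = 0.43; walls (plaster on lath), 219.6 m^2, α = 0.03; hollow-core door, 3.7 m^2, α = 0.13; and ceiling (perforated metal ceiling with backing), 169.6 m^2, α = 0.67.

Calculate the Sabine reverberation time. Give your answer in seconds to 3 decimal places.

0.627 seconds

Summing Sᵢαᵢ: 67.840 + 3.139 + 6.588 + 0.481 + 113.632 → A = 191.680 sabins.
Volume V = 14.5 × 11.7 × 4.4 = 746.46 m³.
T = 0.161 V/A = 0.161·746.46/191.680 = 0.627 s.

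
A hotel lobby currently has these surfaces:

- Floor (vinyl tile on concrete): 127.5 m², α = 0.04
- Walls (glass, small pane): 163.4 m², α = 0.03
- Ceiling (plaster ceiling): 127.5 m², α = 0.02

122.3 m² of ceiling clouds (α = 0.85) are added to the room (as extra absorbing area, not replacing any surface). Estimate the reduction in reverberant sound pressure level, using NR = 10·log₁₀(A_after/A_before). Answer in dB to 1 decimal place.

9.7 dB

Summing Sᵢαᵢ: 5.100 + 4.902 + 2.550 → A_before = 12.552 sabins.
Added absorption = 122.3 × 0.85 = 103.955 sabins.
A_after = 12.552 + 103.955 = 116.507 sabins.
Reduction = 10 log₁₀(A_after/A_before) = 10 log₁₀(9.2819) = 9.7 dB.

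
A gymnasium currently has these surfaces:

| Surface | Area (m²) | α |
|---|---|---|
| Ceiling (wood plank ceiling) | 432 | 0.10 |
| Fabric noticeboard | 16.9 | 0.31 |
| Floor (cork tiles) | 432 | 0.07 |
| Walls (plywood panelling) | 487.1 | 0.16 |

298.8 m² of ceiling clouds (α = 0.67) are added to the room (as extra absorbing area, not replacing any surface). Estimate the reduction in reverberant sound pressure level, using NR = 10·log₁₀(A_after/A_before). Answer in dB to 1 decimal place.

Equivalent absorption area: A_before = 432·0.10 + 16.9·0.31 + 432·0.07 + 487.1·0.16 = 156.615 m².
Added absorption = 298.8 × 0.67 = 200.196 sabins.
New total A_after = 356.811 sabins.
Reduction = 10 log₁₀(A_after/A_before) = 10 log₁₀(2.2783) = 3.6 dB.

3.6 dB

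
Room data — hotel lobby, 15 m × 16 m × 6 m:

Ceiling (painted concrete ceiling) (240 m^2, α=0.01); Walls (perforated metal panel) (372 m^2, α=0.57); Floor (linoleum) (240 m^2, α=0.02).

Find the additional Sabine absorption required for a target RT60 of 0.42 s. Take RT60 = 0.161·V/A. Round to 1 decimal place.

332.8 sabins

Equivalent absorption area: A₁ = 240·0.01 + 372·0.57 + 240·0.02 = 219.240 m^2.
For T = 0.42 s, need A₂ = 0.161·V/T = 0.161·1440/0.42 = 552.000 sabins.
ΔA = A₂ − A₁ = 552.000 − 219.240 = 332.8 sabins.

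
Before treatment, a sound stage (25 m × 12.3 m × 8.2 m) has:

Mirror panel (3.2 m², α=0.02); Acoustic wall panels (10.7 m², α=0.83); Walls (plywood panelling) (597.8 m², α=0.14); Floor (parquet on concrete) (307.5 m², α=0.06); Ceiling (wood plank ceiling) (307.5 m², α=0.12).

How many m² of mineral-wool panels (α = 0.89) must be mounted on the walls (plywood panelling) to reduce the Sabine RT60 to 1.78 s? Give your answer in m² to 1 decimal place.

106.8

A₁ = Σ Sᵢαᵢ = 3.2·0.02 + 10.7·0.83 + 597.8·0.14 + 307.5·0.06 + 307.5·0.12 = 147.987 sabins.
Required A₂ = 0.161·2521.5/1.78 = 228.068 sabins.
ΔA needed = 228.068 − 147.987 = 80.081 sabins.
Each m² of panel replacing the walls (plywood panelling) adds (0.89 − 0.14) = 0.75 sabins.
Area = ΔA/Δα = 80.081/0.75 = 106.8 m².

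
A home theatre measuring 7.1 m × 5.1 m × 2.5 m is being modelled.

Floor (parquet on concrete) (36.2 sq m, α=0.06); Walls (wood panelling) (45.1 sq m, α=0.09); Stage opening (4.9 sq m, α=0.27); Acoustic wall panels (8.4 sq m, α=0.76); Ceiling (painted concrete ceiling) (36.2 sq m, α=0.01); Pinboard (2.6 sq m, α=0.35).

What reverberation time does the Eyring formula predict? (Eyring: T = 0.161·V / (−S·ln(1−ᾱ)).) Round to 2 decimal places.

Total surface area S = 36.2 + 45.1 + 4.9 + 8.4 + 36.2 + 2.6 = 133.4 sq m.
Absorption A = 36.2×0.06 + 45.1×0.09 + 4.9×0.27 + 8.4×0.76 + 36.2×0.01 + 2.6×0.35 = 15.210 sabins.
ᾱ = 15.210 / 133.4 = 0.1140.
Eyring denominator: −S ln(1−ᾱ) = 16.147.
V = 7.1 × 5.1 × 2.5 = 90.525 m³.
RT60 = 0.161 × 90.525 / 16.147 = 0.90 s.

0.90 seconds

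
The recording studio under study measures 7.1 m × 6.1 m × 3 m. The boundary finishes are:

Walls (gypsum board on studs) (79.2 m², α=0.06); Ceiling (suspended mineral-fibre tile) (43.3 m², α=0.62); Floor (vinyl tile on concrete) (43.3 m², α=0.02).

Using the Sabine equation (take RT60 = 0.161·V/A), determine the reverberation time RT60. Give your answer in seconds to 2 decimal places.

Equivalent absorption area: A = 79.2·0.06 + 43.3·0.62 + 43.3·0.02 = 32.464 m².
Volume V = 7.1 × 6.1 × 3 = 129.93 m³.
RT60 = 0.161 · V / A = 0.161 × 129.93 / 32.464 = 0.64 s.

0.64 sec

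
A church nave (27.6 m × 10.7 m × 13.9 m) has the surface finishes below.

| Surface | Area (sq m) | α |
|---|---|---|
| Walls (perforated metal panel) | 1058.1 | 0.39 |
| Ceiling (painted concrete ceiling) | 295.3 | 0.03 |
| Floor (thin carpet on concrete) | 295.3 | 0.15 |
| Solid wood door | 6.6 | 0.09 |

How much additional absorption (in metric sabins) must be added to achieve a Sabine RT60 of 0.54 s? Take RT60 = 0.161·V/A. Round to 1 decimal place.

Equivalent absorption area: A₁ = 1058.1×0.39 + 295.3×0.03 + 295.3×0.15 + 6.6×0.09 = 466.407 sq m.
For T = 0.54 s, need A₂ = 0.161·V/T = 0.161·4104.948/0.54 = 1223.883 sabins.
Additional absorption ΔA = 1223.883 − 466.407 = 757.5 sabins.

757.5 sabins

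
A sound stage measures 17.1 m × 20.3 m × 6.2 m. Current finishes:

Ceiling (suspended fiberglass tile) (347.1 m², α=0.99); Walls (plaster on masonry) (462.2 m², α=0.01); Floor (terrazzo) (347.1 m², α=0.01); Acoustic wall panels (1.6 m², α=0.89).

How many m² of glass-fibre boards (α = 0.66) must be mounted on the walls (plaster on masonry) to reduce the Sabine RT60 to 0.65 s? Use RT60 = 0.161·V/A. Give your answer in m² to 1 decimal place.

276.8

Total absorption A₁ = 347.1·0.99 + 462.2·0.01 + 347.1·0.01 + 1.6·0.89
  = 343.629 + 4.622 + 3.471 + 1.424 = 353.146 m² sabins.
Required A₂ = 0.161·2152.206/0.65 = 533.085 sabins.
Absorption to add: 533.085 − 353.146 = 179.939 sabins.
Net gain per m²: Δα = 0.66 − 0.01 = 0.65.
Area = ΔA/Δα = 179.939/0.65 = 276.8 m².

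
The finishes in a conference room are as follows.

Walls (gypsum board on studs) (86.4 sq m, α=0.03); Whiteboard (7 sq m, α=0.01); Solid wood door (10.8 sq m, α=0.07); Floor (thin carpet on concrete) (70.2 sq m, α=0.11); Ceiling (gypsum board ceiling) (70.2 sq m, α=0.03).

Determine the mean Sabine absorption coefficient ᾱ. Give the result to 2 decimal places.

Total surface area S = 244.6 sq m.
A = 86.4*0.03 + 7*0.01 + 10.8*0.07 + 70.2*0.11 + 70.2*0.03 = 13.246 sabins.
ᾱ = 13.246 / 244.6 = 0.05.

0.05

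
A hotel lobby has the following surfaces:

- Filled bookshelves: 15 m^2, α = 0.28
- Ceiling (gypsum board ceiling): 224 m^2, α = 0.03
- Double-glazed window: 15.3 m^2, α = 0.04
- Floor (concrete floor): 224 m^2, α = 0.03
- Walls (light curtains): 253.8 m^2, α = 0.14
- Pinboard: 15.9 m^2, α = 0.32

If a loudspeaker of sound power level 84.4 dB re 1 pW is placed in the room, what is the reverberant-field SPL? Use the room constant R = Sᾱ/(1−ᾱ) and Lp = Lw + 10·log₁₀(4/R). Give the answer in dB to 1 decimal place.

72.4 dB

Σ(Sᵢαᵢ) = 15·0.28 + 224·0.03 + 15.3·0.04 + 224·0.03 + 253.8·0.14 + 15.9·0.32 = 58.872; total area S = 748.0 m^2.
ᾱ = 58.872/748.0 = 0.0787; R = Sᾱ/(1−ᾱ) = 58.872/(1−0.0787) = 63.901 m^2.
Lp = Lw + 10 log₁₀(4/R) = 84.4 -12.03 = 72.4 dB.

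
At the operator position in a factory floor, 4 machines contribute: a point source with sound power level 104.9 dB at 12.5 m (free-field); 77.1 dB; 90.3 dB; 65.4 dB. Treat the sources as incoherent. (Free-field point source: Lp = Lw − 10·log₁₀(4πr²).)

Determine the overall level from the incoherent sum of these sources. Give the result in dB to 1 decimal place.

Source at 12.5 m: Lp = 104.9 − 10·log₁₀(4π·12.5²) = 104.9 − 10·log₁₀(1963.495) = 72.0 dB.
Σ 10^(Lᵢ/10) = 1.142e+09.
Back to dB: 10·log₁₀ Σ = 90.6 dB.

90.6 dB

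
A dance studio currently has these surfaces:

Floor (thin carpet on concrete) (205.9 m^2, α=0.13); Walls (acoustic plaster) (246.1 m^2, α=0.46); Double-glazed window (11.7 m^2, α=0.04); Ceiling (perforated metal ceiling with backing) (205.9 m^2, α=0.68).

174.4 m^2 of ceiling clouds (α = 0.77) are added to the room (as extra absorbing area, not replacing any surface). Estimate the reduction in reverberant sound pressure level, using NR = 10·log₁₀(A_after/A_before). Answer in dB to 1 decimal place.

1.7 dB

Summing Sᵢαᵢ: 26.767 + 113.206 + 0.468 + 140.012 → A_before = 280.453 sabins.
Treatment contributes 174.4·0.77 = 134.288 sabins.
New total A_after = 414.741 sabins.
NR = 10·log₁₀(414.741/280.453) = 1.7 dB.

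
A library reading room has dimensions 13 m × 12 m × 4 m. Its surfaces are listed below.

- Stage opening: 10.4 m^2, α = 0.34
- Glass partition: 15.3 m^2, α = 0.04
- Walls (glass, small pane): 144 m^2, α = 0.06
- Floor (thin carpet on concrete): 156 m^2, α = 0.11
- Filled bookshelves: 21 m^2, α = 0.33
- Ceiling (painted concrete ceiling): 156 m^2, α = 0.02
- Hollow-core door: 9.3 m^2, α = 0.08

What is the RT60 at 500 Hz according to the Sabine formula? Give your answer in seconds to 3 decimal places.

Equivalent absorption area: A = 10.4×0.34 + 15.3×0.04 + 144×0.06 + 156×0.11 + 21×0.33 + 156×0.02 + 9.3×0.08 = 40.742 m^2.
Room volume: 624 m³.
T = 0.161 V/A = 0.161·624/40.742 = 2.466 s.

2.466 s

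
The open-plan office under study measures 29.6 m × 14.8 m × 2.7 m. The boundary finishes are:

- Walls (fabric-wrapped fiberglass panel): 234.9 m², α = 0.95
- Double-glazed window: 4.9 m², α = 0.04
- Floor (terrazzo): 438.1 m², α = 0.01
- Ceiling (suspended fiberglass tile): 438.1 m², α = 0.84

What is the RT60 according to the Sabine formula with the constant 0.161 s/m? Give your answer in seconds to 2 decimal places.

0.32 s

Total absorption A = 234.9·0.95 + 4.9·0.04 + 438.1·0.01 + 438.1·0.84
  = 223.155 + 0.196 + 4.381 + 368.004 = 595.736 m² sabins.
Room volume: 1182.816 m³.
T = 0.161 V/A = 0.161·1182.816/595.736 = 0.32 s.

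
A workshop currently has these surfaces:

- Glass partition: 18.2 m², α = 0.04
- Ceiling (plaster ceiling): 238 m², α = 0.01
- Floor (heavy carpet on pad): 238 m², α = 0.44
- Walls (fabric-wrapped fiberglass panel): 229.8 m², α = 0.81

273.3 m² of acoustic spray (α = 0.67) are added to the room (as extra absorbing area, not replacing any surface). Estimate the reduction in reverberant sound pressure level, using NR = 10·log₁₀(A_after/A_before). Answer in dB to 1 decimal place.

2.1 dB

Summing Sᵢαᵢ: 0.728 + 2.380 + 104.720 + 186.138 → A_before = 293.966 sabins.
Added absorption = 273.3 × 0.67 = 183.111 sabins.
New total A_after = 477.077 sabins.
Reduction = 10 log₁₀(A_after/A_before) = 10 log₁₀(1.6229) = 2.1 dB.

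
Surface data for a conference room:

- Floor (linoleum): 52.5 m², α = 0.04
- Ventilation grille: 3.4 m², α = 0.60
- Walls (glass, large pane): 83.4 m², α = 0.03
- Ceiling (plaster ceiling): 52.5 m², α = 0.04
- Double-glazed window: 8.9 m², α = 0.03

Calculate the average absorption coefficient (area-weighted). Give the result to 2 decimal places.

S = Σ Sᵢ = 52.5 + 3.4 + 83.4 + 52.5 + 8.9 = 200.7 m².
Weighted sum Σ Sα = 9.009.
ᾱ = A/S = 0.04.

0.04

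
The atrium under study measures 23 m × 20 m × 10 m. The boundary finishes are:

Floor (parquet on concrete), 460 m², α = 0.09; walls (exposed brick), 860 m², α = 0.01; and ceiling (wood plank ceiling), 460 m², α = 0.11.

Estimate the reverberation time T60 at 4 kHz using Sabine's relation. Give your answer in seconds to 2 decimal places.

Summing Sᵢαᵢ: 41.400 + 8.600 + 50.600 → A = 100.600 sabins.
Volume V = 23 × 20 × 10 = 4600 m³.
T = 0.161 V/A = 0.161·4600/100.600 = 7.36 s.

7.36 seconds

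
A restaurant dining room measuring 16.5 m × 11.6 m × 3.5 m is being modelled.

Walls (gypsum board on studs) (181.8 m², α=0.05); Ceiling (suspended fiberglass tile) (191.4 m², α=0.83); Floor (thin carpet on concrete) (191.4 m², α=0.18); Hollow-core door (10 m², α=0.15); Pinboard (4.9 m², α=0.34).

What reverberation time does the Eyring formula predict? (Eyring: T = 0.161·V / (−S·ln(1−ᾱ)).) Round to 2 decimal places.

0.42 seconds

S = Σ Sᵢ = 579.5 m².
Absorption A = 181.8×0.05 + 191.4×0.83 + 191.4×0.18 + 10×0.15 + 4.9×0.34 = 205.570 sabins.
ᾱ = 205.570 / 579.5 = 0.3547.
Eyring denominator: −S ln(1−ᾱ) = 253.844.
V = 16.5 × 11.6 × 3.5 = 669.9 m³.
T = 0.161·V/[−S·ln(1−ᾱ)] = 0.161·669.9/253.844 = 0.42 s.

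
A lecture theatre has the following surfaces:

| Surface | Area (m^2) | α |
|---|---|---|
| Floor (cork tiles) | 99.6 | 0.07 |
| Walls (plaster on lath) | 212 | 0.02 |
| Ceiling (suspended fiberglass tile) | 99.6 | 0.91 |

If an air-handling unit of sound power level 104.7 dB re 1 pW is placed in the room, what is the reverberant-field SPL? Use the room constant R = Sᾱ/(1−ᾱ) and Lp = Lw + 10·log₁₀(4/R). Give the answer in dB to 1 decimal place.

89.4 dB

Σ(Sᵢαᵢ) = 99.6·0.07 + 212·0.02 + 99.6·0.91 = 101.848; total area S = 411.2 m^2.
ᾱ = 101.848/411.2 = 0.2477; R = Sᾱ/(1−ᾱ) = 101.848/(1−0.2477) = 135.382 m^2.
Lp = Lw + 10 log₁₀(4/R) = 104.7 -15.30 = 89.4 dB.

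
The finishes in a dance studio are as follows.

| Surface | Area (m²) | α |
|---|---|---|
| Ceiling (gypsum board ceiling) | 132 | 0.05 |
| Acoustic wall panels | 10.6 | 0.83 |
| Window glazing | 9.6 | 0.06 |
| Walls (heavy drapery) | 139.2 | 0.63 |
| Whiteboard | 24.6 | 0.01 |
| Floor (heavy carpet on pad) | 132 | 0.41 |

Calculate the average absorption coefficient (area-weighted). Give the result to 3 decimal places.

0.353

S = Σ Sᵢ = 132 + 10.6 + 9.6 + 139.2 + 24.6 + 132 = 448.0 m².
Weighted sum Σ Sα = 158.036.
ᾱ = 158.036 / 448.0 = 0.353.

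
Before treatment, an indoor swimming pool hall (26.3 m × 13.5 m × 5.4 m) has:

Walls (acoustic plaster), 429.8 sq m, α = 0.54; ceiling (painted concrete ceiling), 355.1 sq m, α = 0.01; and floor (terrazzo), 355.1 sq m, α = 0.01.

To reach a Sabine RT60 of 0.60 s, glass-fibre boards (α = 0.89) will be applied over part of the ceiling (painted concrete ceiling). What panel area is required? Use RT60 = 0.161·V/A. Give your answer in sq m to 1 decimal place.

312.8

Equivalent absorption area: A₁ = 429.8×0.54 + 355.1×0.01 + 355.1×0.01 = 239.194 sq m.
Required A₂ = 0.161·1917.27/0.60 = 514.467 sabins.
Absorption to add: 514.467 − 239.194 = 275.273 sabins.
Each sq m of panel replacing the ceiling (painted concrete ceiling) adds (0.89 − 0.01) = 0.88 sabins.
Area = ΔA/Δα = 275.273/0.88 = 312.8 sq m.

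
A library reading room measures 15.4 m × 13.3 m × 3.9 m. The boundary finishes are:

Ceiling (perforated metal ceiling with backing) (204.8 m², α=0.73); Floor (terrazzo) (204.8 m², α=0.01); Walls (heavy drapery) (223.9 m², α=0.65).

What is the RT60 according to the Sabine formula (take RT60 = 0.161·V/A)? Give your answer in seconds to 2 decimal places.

0.43 seconds

A = Σ Sᵢαᵢ = 204.8·0.73 + 204.8·0.01 + 223.9·0.65 = 297.087 sabins.
V = 15.4·13.3·3.9 = 798.798 m³.
Sabine: RT60 = 0.161 × 798.798 / 297.087 = 0.43 s.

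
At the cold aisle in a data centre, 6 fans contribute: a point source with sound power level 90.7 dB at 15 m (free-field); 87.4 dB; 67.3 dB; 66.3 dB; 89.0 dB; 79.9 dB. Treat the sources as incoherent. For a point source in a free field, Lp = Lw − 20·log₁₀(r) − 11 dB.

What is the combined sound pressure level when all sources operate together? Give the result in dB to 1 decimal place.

Source at 15 m: Lp = 90.7 − 20·log₁₀(15) − 11 = 56.2 dB.
Σ 10^(Lᵢ/10) = 1.452e+09.
Combined level = 10 log₁₀(1.452e+09) = 91.6 dB.

91.6 dB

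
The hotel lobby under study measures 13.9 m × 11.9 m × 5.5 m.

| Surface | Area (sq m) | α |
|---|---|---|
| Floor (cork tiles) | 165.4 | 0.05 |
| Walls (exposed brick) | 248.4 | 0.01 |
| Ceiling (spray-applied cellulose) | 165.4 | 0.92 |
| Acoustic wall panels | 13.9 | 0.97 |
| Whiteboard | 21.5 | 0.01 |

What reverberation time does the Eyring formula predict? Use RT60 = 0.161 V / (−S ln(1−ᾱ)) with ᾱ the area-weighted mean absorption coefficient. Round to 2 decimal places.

0.70 seconds

S = Σ Sᵢ = 614.6 sq m.
Absorption A = 165.4×0.05 + 248.4×0.01 + 165.4×0.92 + 13.9×0.97 + 21.5×0.01 = 176.620 sabins.
ᾱ = 176.620 / 614.6 = 0.2874.
Eyring denominator: −S ln(1−ᾱ) = 208.248.
V = 13.9 × 11.9 × 5.5 = 909.755 m³.
T = 0.161·V/[−S·ln(1−ᾱ)] = 0.161·909.755/208.248 = 0.70 s.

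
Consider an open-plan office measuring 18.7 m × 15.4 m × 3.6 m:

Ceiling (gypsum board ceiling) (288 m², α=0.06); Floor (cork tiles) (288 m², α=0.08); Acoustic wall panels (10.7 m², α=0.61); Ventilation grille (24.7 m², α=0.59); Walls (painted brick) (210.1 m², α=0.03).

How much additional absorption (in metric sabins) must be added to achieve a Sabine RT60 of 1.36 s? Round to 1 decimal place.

55.0 sabins

Equivalent absorption area: A₁ = 288·0.06 + 288·0.08 + 10.7·0.61 + 24.7·0.59 + 210.1·0.03 = 67.723 m².
V = 1036.728 m³. Required absorption A₂ = 0.161 × 1036.728 / 1.36 = 122.730 sabins.
Additional absorption ΔA = 122.730 − 67.723 = 55.0 sabins.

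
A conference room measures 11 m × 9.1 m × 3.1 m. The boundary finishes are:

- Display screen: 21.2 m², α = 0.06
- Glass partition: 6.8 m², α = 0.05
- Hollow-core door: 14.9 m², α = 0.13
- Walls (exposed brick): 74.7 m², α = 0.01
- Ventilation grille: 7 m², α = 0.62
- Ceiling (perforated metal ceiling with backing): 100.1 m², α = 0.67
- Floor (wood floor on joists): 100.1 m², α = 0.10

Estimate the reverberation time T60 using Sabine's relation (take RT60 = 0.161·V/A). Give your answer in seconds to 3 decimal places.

0.583 s

Total absorption A = 21.2*0.06 + 6.8*0.05 + 14.9*0.13 + 74.7*0.01 + 7*0.62 + 100.1*0.67 + 100.1*0.10
  = 1.272 + 0.340 + 1.937 + 0.747 + 4.340 + 67.067 + 10.010 = 85.713 m² sabins.
Room volume: 310.31 m³.
RT60 = 0.161 · V / A = 0.161 × 310.31 / 85.713 = 0.583 s.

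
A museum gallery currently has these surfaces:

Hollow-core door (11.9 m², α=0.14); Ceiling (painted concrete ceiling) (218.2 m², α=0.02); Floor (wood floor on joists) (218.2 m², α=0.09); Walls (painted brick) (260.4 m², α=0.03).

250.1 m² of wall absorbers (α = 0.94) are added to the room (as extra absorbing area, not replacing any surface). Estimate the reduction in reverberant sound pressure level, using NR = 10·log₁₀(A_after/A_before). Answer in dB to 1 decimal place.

Summing Sᵢαᵢ: 1.666 + 4.364 + 19.638 + 7.812 → A_before = 33.480 sabins.
Added absorption = 250.1 × 0.94 = 235.094 sabins.
New total A_after = 268.574 sabins.
NR = 10·log₁₀(268.574/33.480) = 9.0 dB.

9.0 dB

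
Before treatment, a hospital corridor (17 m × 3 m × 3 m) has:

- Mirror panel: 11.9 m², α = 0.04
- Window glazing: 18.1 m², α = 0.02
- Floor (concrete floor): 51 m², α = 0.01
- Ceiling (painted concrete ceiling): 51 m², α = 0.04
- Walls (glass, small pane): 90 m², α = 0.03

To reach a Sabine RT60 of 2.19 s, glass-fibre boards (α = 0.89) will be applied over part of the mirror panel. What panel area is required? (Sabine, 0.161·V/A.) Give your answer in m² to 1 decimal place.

Total absorption A₁ = 11.9×0.04 + 18.1×0.02 + 51×0.01 + 51×0.04 + 90×0.03
  = 0.476 + 0.362 + 0.510 + 2.040 + 2.700 = 6.088 m² sabins.
V = 153 m³. Target absorption A₂ = 0.161 × 153 / 2.19 = 11.248 sabins.
Absorption to add: 11.248 − 6.088 = 5.160 sabins.
Each m² of panel replacing the mirror panel adds (0.89 − 0.04) = 0.85 sabins.
Area = ΔA/Δα = 5.160/0.85 = 6.1 m².

6.1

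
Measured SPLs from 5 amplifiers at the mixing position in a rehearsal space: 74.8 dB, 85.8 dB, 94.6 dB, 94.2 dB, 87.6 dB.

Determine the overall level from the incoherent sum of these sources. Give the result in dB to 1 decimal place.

Converting to relative power and adding: 10^(74.8/10) + 10^(85.8/10) + 10^(94.6/10) + 10^(94.2/10) + 10^(87.6/10) = 6.5e+09.
L_total = 10·log₁₀(6.5e+09) = 98.1 dB.

98.1 dB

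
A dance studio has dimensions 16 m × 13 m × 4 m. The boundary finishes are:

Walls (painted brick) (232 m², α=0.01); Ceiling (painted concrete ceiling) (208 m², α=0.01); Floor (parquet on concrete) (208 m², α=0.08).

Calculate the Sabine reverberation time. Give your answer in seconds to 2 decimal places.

Total absorption A = 232·0.01 + 208·0.01 + 208·0.08
  = 2.320 + 2.080 + 16.640 = 21.040 m² sabins.
Volume V = 16 × 13 × 4 = 832 m³.
Sabine: RT60 = 0.161 × 832 / 21.040 = 6.37 s.

6.37 s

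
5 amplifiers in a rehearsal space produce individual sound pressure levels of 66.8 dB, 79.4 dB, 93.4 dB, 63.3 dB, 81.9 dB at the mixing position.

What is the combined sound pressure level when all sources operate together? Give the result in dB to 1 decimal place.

93.9 dB

Converting to relative power and adding: 10^(66.8/10) + 10^(79.4/10) + 10^(93.4/10) + 10^(63.3/10) + 10^(81.9/10) = 2.437e+09.
L_total = 10·log₁₀(2.437e+09) = 93.9 dB.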